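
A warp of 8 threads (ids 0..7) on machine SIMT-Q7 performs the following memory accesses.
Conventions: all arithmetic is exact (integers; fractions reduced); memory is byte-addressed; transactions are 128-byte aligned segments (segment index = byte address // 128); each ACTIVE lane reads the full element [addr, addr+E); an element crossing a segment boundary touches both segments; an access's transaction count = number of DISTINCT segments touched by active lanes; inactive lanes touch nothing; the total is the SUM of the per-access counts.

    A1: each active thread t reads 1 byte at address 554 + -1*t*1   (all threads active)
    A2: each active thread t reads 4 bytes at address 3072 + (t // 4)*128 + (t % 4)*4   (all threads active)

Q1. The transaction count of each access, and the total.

A1: 1 transaction
A2: 2 transactions

Answer: 1,2; total 3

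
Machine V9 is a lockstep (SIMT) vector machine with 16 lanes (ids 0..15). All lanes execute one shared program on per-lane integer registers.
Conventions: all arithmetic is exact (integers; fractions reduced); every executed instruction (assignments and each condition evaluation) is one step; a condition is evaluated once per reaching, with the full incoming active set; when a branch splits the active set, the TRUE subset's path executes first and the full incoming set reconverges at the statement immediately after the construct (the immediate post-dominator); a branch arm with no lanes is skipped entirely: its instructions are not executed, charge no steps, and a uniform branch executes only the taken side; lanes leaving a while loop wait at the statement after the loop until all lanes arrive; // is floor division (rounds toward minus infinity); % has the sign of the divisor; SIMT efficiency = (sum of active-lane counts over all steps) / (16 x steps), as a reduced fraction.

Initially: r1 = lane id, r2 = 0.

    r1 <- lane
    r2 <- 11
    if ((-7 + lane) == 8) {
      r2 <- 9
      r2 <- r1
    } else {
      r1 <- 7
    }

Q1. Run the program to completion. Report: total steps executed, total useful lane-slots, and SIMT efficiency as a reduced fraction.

Answer: 6 steps, 65 useful, 65/96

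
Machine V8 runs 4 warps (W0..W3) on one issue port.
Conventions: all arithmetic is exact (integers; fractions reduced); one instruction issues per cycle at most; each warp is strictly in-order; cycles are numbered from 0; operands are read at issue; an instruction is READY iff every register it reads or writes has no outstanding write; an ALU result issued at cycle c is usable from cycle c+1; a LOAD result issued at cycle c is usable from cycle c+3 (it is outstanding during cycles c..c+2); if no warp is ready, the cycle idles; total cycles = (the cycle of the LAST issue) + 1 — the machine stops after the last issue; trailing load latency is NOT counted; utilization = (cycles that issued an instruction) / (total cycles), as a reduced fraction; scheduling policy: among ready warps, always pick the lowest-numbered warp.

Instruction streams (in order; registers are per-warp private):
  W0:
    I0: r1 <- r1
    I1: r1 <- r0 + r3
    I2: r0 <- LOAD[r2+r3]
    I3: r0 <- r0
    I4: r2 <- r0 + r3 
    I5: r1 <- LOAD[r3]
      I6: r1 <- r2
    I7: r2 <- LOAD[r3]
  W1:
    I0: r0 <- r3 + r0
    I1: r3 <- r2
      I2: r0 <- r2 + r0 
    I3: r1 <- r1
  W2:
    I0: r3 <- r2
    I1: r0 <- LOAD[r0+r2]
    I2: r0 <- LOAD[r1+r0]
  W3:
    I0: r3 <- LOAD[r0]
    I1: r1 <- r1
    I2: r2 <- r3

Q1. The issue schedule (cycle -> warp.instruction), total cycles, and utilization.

cycle 0: W0.I0
cycle 1: W0.I1
cycle 2: W0.I2
cycle 3: W1.I0
cycle 4: W1.I1
cycle 5: W0.I3
cycle 6: W0.I4
cycle 7: W0.I5
cycle 8: W1.I2
cycle 9: W1.I3
cycle 10: W0.I6
cycle 11: W0.I7
cycle 12: W2.I0
cycle 13: W2.I1
cycle 14: W3.I0
cycle 15: W3.I1
cycle 16: W2.I2
cycle 17: W3.I2

Answer: 18 cycles, utilization 1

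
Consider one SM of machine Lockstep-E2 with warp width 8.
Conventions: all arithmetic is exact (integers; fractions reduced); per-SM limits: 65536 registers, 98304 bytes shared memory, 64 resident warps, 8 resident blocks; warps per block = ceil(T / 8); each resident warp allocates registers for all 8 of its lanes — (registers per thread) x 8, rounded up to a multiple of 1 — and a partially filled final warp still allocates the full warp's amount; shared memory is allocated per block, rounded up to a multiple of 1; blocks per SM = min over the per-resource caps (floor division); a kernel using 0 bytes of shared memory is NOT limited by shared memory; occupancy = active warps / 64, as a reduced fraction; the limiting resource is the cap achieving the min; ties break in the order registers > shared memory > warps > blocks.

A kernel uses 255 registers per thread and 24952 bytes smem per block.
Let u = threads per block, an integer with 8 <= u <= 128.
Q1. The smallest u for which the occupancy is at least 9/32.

Answer: u = 41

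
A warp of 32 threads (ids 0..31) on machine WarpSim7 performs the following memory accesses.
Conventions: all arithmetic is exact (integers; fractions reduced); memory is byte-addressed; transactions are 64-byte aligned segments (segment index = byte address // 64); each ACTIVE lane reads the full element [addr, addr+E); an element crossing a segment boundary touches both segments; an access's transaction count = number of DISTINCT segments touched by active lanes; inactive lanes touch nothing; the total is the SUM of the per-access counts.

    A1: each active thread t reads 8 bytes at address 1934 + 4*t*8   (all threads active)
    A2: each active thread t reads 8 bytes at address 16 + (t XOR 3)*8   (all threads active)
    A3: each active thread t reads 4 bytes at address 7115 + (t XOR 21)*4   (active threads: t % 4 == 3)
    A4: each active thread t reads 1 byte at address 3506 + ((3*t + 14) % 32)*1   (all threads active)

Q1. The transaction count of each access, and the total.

A1: 16 transactions
A2: 5 transactions
A3: 3 transactions
A4: 2 transactions

Answer: 16,5,3,2; total 26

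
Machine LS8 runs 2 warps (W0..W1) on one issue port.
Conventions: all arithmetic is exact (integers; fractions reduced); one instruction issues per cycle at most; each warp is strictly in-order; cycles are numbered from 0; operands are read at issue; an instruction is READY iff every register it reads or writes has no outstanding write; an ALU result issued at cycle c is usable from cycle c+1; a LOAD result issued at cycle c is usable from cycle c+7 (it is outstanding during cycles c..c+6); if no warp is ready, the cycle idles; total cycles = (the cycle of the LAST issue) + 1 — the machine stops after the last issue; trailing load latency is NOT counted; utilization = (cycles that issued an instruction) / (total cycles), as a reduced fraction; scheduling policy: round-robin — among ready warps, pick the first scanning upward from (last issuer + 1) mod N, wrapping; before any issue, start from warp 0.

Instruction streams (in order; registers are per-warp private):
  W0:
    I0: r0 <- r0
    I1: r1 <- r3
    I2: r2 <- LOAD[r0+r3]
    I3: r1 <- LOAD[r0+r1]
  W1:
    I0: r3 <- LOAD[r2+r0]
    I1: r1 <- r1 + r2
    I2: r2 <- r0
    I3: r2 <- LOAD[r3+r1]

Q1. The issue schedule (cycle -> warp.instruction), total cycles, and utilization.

cycle 0: W0.I0
cycle 1: W1.I0
cycle 2: W0.I1
cycle 3: W1.I1
cycle 4: W0.I2
cycle 5: W1.I2
cycle 6: W0.I3
cycle 7: idle
cycle 8: W1.I3

Answer: 9 cycles, utilization 8/9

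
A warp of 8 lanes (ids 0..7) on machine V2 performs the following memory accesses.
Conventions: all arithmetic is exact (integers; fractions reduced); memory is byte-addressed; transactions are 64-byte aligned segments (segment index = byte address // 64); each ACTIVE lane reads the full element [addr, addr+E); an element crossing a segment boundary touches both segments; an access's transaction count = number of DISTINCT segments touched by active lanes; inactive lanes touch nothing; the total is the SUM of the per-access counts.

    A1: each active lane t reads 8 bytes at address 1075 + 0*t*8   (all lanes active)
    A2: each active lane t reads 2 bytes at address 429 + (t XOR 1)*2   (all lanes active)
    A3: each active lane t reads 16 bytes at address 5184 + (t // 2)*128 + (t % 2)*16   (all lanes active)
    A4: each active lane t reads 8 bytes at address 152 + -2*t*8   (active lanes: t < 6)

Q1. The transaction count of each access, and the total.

A1: 1 transaction
A2: 1 transaction
A3: 4 transactions
A4: 2 transactions

Answer: 1,1,4,2; total 8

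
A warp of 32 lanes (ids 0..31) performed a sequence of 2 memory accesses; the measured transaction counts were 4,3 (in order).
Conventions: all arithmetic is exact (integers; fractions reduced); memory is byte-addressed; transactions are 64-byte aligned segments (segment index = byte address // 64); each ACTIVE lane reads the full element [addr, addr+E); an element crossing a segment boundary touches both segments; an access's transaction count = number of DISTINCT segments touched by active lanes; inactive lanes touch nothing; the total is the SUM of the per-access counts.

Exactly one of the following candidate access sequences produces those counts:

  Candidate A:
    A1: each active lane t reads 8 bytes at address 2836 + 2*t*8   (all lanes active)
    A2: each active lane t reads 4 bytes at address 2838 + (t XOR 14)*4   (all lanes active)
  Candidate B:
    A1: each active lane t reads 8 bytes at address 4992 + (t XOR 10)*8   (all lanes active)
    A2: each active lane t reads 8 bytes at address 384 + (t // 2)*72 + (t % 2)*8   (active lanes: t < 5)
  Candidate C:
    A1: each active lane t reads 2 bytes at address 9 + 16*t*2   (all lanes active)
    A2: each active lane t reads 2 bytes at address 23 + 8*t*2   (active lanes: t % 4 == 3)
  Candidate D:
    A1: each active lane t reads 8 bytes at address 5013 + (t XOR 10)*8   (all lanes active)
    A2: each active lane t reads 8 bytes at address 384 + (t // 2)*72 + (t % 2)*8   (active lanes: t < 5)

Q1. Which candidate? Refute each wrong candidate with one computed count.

A: A1 gives 9 transactions, not 4
C: A1 gives 16 transactions, not 4
D: A1 gives 5 transactions, not 4
B: all counts match (4,3)

Answer: B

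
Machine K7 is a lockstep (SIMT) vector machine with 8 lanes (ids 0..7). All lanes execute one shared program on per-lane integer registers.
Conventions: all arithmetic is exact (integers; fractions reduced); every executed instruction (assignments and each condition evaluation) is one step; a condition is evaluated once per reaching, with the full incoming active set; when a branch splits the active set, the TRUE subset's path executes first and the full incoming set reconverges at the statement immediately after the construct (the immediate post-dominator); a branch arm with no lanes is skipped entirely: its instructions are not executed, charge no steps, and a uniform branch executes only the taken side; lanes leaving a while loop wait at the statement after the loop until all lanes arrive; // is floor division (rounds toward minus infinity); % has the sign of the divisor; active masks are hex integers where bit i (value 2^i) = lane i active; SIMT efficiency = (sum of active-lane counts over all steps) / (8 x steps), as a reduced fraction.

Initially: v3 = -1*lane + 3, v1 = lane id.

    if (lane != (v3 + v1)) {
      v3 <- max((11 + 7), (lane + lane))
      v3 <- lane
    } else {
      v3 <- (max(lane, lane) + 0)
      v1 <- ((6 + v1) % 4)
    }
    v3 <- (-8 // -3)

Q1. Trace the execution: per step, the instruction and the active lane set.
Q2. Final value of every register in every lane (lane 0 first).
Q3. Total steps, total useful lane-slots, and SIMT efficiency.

step 0: eval (lane != (v3 + v1))     0xff
step 1: v3 <- max((11 + 7), (lane + lane)) 0xf7
step 2: v3 <- lane                   0xf7
step 3: v3 <- (max(lane, lane) + 0)  0x08
step 4: v1 <- ((6 + v1) % 4)         0x08
step 5: v3 <- (-8 // -3)             0xff

Answer: 6 steps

v3: 2,2,2,2,2,2,2,2
v1: 0,1,2,1,4,5,6,7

steps = 6; useful = 32; efficiency = 32/48 = 2/3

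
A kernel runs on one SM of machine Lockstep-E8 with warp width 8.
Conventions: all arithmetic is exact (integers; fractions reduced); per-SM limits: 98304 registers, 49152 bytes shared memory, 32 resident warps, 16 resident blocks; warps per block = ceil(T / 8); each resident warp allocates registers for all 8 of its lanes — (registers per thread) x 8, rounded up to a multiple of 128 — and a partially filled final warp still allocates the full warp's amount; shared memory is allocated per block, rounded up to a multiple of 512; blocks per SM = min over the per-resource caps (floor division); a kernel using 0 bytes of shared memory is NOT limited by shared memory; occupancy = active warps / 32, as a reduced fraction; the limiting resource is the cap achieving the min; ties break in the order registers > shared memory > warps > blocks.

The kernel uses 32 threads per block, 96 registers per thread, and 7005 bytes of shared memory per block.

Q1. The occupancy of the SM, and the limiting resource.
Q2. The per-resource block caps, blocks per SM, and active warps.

Answer: occupancy 3/4, limited by shared memory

registers: 32 blocks
shared memory: 6 blocks
warps: 8 blocks
blocks: 16 blocks

Answer: 6 blocks, 24 active warps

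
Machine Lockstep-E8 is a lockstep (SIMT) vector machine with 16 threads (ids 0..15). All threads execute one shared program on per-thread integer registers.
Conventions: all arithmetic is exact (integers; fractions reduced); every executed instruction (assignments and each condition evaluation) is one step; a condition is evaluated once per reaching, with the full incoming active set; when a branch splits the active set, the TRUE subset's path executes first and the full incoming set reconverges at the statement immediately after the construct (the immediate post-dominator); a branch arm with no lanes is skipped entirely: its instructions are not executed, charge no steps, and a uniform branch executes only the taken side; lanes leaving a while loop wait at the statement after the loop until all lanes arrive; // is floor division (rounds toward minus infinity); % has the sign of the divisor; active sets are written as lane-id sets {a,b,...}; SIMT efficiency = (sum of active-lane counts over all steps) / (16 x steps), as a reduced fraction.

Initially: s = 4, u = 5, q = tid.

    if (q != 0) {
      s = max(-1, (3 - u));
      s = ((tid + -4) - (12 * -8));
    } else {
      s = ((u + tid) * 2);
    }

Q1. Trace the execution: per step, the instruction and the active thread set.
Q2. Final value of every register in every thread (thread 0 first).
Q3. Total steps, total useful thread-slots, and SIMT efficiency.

step 0: eval (q != 0)                {0,1,2,3,4,5,6,7,8,9,10,11,12,13,14,15}
step 1: s <- max(-1, (3 - u))        {1,2,3,4,5,6,7,8,9,10,11,12,13,14,15}
step 2: s <- ((tid + -4) - (12 * -8)) {1,2,3,4,5,6,7,8,9,10,11,12,13,14,15}
step 3: s <- ((u + tid) * 2)         {0}

Answer: 4 steps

s: 10,93,94,95,96,97,98,99,100,101,102,103,104,105,106,107
u: 5,5,5,5,5,5,5,5,5,5,5,5,5,5,5,5
q: 0,1,2,3,4,5,6,7,8,9,10,11,12,13,14,15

steps = 4; useful = 47; efficiency = 47/64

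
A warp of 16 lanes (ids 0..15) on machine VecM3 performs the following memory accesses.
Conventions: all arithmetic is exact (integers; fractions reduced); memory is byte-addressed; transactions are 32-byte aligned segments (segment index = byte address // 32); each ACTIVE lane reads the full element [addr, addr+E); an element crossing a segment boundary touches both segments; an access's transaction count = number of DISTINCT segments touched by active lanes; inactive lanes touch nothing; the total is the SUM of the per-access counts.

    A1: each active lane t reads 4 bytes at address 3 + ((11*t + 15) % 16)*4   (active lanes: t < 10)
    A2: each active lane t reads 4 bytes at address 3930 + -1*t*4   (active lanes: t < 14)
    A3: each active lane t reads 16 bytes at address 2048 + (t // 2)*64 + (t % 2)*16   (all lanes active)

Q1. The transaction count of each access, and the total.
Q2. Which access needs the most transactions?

A1: 3 transactions
A2: 2 transactions
A3: 8 transactions

Answer: 3,2,8; total 13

Answer: A3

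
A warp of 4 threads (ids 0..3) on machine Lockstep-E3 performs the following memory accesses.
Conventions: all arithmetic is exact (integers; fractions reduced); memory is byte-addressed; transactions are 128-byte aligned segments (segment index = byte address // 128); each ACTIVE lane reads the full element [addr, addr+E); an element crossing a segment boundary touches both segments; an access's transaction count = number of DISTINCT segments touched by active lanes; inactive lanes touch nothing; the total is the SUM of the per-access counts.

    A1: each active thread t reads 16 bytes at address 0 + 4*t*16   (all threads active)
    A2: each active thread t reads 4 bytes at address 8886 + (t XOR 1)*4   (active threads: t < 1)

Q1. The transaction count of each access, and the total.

A1: 2 transactions
A2: 1 transaction

Answer: 2,1; total 3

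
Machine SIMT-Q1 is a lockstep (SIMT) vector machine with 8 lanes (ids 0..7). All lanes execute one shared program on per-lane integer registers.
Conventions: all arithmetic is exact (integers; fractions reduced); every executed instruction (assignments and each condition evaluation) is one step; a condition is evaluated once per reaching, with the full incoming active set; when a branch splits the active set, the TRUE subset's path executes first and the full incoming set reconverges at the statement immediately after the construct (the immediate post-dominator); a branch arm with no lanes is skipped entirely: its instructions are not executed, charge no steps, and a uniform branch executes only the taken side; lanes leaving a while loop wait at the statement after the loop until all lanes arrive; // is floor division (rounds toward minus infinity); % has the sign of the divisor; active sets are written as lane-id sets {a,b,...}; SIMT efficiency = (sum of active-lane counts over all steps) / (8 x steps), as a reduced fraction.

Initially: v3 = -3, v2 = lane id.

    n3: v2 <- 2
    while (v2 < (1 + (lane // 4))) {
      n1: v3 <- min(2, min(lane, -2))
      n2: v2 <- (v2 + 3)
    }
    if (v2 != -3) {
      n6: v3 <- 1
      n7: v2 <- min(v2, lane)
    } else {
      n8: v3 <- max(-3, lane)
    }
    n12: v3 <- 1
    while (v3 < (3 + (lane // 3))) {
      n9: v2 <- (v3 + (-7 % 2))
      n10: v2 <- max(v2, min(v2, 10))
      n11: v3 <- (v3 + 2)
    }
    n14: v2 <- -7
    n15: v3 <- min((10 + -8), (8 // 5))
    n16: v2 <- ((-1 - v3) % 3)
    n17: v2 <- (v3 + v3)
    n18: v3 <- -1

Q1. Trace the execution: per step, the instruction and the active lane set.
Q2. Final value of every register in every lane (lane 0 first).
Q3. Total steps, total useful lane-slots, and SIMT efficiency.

step 0: v2 <- 2                      {0,1,2,3,4,5,6,7}
step 1: eval (v2 < (1 + (lane // 4))) {0,1,2,3,4,5,6,7}
step 2: eval (v2 != -3)              {0,1,2,3,4,5,6,7}
step 3: v3 <- 1                      {0,1,2,3,4,5,6,7}
step 4: v2 <- min(v2, lane)          {0,1,2,3,4,5,6,7}
step 5: v3 <- 1                      {0,1,2,3,4,5,6,7}
step 6: eval (v3 < (3 + (lane // 3))) {0,1,2,3,4,5,6,7}
step 7: v2 <- (v3 + (-7 % 2))        {0,1,2,3,4,5,6,7}
step 8: v2 <- max(v2, min(v2, 10))   {0,1,2,3,4,5,6,7}
step 9: v3 <- (v3 + 2)               {0,1,2,3,4,5,6,7}
step 10: eval (v3 < (3 + (lane // 3))) {0,1,2,3,4,5,6,7}
step 11: v2 <- (v3 + (-7 % 2))        {3,4,5,6,7}
step 12: v2 <- max(v2, min(v2, 10))   {3,4,5,6,7}
step 13: v3 <- (v3 + 2)               {3,4,5,6,7}
step 14: eval (v3 < (3 + (lane // 3))) {3,4,5,6,7}
step 15: v2 <- -7                     {0,1,2,3,4,5,6,7}
step 16: v3 <- min((10 + -8), (8 // 5)) {0,1,2,3,4,5,6,7}
step 17: v2 <- ((-1 - v3) % 3)        {0,1,2,3,4,5,6,7}
step 18: v2 <- (v3 + v3)              {0,1,2,3,4,5,6,7}
step 19: v3 <- -1                     {0,1,2,3,4,5,6,7}

Answer: 20 steps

v3: -1,-1,-1,-1,-1,-1,-1,-1
v2: 2,2,2,2,2,2,2,2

steps = 20; useful = 148; efficiency = 148/160 = 37/40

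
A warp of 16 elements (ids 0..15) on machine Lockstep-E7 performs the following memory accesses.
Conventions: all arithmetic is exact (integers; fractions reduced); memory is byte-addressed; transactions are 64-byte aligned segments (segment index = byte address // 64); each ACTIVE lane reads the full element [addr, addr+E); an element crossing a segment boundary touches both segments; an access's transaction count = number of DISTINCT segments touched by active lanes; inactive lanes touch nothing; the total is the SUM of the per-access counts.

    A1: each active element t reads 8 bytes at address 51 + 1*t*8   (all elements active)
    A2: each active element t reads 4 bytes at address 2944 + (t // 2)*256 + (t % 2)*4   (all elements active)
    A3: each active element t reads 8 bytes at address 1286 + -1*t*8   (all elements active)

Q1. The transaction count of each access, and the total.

A1: 3 transactions
A2: 8 transactions
A3: 3 transactions

Answer: 3,8,3; total 14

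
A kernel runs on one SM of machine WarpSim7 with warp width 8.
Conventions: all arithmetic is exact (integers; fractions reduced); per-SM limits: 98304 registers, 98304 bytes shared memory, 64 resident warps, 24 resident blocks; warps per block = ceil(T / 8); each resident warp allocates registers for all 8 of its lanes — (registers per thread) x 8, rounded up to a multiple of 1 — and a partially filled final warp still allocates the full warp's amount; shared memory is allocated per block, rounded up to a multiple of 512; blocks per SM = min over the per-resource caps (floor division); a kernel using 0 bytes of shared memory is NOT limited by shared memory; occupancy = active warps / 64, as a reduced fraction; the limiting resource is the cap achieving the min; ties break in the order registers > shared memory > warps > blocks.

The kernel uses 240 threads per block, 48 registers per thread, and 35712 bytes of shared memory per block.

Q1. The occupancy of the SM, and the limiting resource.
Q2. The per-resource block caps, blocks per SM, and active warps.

Answer: occupancy 15/16, limited by shared memory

registers: 8 blocks
shared memory: 2 blocks
warps: 2 blocks
blocks: 24 blocks

Answer: 2 blocks, 60 active warps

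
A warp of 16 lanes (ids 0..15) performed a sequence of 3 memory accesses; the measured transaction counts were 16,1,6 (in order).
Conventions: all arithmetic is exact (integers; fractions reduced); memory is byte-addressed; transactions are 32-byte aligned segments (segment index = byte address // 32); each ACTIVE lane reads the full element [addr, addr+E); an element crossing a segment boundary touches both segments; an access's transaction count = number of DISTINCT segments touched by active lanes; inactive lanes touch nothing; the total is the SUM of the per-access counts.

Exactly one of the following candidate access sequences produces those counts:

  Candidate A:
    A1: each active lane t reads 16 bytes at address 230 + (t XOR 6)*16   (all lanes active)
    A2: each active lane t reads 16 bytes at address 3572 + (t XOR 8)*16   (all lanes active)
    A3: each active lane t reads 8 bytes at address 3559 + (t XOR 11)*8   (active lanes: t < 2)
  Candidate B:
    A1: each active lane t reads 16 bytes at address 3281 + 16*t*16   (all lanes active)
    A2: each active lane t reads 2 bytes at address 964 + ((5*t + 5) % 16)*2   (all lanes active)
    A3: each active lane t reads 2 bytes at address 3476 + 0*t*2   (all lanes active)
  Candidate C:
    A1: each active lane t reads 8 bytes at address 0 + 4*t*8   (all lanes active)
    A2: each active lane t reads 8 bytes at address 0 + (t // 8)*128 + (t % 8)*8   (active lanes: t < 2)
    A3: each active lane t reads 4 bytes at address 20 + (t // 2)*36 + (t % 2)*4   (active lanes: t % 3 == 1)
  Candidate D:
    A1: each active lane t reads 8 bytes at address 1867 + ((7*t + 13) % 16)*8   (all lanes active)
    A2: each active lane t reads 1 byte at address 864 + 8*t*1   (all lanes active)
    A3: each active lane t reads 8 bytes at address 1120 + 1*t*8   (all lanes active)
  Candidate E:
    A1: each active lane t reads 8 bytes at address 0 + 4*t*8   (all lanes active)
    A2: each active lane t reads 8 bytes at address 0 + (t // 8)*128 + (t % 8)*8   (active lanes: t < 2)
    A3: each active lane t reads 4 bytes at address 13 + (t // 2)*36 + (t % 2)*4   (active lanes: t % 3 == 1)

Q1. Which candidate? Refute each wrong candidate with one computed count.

A: A1 gives 9 transactions, not 16
B: A1 gives 32 transactions, not 16
C: A3 gives 5 transactions, not 6
D: A1 gives 5 transactions, not 16
E: all counts match (16,1,6)

Answer: E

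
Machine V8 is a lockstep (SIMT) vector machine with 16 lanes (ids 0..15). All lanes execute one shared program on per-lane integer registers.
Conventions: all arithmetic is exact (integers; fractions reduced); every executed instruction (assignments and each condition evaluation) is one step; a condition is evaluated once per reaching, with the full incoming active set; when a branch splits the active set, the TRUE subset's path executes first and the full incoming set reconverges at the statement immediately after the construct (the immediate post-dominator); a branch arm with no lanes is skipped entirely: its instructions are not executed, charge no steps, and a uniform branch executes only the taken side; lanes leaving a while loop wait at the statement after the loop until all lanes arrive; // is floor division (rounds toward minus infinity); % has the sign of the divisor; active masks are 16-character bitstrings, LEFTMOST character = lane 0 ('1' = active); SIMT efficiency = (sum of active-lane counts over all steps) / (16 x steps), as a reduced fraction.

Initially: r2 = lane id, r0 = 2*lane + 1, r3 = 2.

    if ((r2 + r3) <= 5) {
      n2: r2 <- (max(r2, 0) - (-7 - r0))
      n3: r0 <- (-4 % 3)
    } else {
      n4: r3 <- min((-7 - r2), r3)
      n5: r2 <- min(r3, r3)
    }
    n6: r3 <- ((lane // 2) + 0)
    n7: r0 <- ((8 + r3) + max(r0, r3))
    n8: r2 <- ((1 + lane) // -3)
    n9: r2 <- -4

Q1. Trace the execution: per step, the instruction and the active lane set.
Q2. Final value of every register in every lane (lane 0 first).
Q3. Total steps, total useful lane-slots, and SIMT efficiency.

step 0: eval ((r2 + r3) <= 5)        1111111111111111
step 1: r2 <- (max(r2, 0) - (-7 - r0)) 1111000000000000
step 2: r0 <- (-4 % 3)               1111000000000000
step 3: r3 <- min((-7 - r2), r3)     0000111111111111
step 4: r2 <- min(r3, r3)            0000111111111111
step 5: r3 <- ((lane // 2) + 0)      1111111111111111
step 6: r0 <- ((8 + r3) + max(r0, r3)) 1111111111111111
step 7: r2 <- ((1 + lane) // -3)     1111111111111111
step 8: r2 <- -4                     1111111111111111

Answer: 9 steps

r2: -4,-4,-4,-4,-4,-4,-4,-4,-4,-4,-4,-4,-4,-4,-4,-4
r0: 10,10,11,11,19,21,24,26,29,31,34,36,39,41,44,46
r3: 0,0,1,1,2,2,3,3,4,4,5,5,6,6,7,7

steps = 9; useful = 112; efficiency = 112/144 = 7/9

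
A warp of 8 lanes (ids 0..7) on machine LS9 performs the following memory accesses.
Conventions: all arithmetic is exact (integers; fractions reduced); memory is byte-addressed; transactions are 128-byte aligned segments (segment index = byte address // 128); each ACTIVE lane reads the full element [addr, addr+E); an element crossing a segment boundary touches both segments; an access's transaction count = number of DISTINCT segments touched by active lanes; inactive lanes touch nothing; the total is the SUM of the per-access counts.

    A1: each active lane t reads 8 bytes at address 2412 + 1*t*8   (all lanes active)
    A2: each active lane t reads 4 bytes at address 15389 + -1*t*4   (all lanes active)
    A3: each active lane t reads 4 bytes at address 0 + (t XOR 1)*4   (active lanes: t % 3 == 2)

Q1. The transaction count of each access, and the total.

A1: 2 transactions
A2: 1 transaction
A3: 1 transaction

Answer: 2,1,1; total 4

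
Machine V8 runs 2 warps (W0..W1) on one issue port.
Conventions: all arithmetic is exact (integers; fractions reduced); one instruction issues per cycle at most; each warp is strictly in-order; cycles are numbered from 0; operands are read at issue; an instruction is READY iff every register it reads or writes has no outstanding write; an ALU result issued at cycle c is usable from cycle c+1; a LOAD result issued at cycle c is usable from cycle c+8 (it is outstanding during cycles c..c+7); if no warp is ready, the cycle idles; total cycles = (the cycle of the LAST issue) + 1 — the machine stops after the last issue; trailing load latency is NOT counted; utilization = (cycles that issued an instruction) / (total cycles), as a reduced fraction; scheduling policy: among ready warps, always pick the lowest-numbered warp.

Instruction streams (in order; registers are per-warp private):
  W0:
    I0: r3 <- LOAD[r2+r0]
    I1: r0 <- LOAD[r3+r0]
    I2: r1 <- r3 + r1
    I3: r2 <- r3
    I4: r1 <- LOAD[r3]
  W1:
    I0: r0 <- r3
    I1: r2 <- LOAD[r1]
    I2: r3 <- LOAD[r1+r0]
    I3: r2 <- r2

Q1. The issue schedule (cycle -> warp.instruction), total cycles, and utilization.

cycle 0: W0.I0
cycle 1: W1.I0
cycle 2: W1.I1
cycle 3: W1.I2
cycle 4: idle
cycle 5: idle
cycle 6: idle
cycle 7: idle
cycle 8: W0.I1
cycle 9: W0.I2
cycle 10: W0.I3
cycle 11: W0.I4
cycle 12: W1.I3

Answer: 13 cycles, utilization 9/13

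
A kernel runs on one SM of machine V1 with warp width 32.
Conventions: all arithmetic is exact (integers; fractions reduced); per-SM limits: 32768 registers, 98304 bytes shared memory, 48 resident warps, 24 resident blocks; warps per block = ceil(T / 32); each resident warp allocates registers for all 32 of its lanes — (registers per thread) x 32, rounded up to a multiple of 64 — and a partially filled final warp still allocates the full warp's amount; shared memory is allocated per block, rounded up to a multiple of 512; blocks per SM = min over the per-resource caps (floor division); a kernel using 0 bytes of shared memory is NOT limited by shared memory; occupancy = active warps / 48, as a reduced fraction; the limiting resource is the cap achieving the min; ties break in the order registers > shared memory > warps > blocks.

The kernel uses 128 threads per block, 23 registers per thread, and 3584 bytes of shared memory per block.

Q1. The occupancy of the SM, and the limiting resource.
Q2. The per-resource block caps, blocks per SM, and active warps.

Answer: occupancy 5/6, limited by registers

registers: 10 blocks
shared memory: 27 blocks
warps: 12 blocks
blocks: 24 blocks

Answer: 10 blocks, 40 active warps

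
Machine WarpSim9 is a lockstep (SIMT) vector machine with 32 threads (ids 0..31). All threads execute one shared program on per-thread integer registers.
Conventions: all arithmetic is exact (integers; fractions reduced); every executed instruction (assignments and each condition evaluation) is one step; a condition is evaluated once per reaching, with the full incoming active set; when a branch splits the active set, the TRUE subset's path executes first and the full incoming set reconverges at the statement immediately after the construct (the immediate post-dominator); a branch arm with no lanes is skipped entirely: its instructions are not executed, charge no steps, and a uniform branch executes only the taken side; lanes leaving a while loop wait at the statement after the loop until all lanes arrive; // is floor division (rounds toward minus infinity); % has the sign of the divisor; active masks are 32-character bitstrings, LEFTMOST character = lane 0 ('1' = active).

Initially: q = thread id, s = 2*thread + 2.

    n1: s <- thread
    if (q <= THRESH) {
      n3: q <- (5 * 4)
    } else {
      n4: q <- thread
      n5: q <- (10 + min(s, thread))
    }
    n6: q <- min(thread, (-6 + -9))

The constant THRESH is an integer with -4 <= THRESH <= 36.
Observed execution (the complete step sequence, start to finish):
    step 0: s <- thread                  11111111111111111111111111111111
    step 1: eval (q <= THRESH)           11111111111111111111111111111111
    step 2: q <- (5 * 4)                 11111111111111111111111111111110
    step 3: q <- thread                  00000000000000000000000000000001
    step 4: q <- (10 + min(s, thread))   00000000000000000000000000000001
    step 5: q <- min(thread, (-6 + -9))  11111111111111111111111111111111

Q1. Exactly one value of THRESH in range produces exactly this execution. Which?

Answer: THRESH = 30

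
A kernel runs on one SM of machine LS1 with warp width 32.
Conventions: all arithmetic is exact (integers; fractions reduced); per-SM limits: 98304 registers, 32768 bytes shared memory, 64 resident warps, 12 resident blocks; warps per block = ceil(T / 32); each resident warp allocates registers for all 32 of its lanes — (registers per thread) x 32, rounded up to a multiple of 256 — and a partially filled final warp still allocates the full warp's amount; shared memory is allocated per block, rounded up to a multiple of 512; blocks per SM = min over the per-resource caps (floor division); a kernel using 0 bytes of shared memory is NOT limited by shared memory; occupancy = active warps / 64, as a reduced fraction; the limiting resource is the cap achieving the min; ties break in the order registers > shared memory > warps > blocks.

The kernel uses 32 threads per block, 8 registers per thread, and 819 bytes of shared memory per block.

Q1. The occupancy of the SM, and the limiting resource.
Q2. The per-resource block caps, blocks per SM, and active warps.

Answer: occupancy 3/16, limited by blocks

registers: 384 blocks
shared memory: 32 blocks
warps: 64 blocks
blocks: 12 blocks

Answer: 12 blocks, 12 active warps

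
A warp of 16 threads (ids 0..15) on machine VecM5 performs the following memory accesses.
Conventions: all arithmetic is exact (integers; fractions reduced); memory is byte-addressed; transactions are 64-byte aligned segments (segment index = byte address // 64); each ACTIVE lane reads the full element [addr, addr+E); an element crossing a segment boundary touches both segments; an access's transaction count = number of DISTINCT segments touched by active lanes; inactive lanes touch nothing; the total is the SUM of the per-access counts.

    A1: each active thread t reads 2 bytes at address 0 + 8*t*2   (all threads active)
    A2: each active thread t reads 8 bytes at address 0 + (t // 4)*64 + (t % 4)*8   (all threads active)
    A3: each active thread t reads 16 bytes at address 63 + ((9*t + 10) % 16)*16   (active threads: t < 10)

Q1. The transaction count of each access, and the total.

A1: 4 transactions
A2: 4 transactions
A3: 5 transactions

Answer: 4,4,5; total 13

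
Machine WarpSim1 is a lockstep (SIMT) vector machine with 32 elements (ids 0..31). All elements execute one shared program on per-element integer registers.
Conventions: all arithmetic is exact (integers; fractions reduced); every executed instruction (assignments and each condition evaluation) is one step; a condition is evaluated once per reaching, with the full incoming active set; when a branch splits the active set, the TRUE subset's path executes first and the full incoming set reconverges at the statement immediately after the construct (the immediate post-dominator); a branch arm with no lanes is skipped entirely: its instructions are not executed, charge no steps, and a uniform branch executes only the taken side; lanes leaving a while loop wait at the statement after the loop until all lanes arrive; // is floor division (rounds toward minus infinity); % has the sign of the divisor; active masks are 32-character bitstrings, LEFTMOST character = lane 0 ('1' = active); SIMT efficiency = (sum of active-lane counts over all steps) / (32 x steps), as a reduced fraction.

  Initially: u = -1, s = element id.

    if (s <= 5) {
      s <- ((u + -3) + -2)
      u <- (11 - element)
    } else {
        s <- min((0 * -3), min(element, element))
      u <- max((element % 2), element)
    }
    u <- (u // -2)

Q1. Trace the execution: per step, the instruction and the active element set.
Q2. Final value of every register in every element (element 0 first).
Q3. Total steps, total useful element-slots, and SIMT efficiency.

step 0: eval (s <= 5)                11111111111111111111111111111111
step 1: s <- ((u + -3) + -2)         11111100000000000000000000000000
step 2: u <- (11 - element)          11111100000000000000000000000000
step 3: s <- min((0 * -3), min(element, element)) 00000011111111111111111111111111
step 4: u <- max((element % 2), element) 00000011111111111111111111111111
step 5: u <- (u // -2)               11111111111111111111111111111111

Answer: 6 steps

u: -6,-5,-5,-4,-4,-3,-3,-4,-4,-5,-5,-6,-6,-7,-7,-8,-8,-9,-9,-10,-10,-11,-11,-12,-12,-13,-13,-14,-14,-15,-15,-16
s: -6,-6,-6,-6,-6,-6,0,0,0,0,0,0,0,0,0,0,0,0,0,0,0,0,0,0,0,0,0,0,0,0,0,0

steps = 6; useful = 128; efficiency = 128/192 = 2/3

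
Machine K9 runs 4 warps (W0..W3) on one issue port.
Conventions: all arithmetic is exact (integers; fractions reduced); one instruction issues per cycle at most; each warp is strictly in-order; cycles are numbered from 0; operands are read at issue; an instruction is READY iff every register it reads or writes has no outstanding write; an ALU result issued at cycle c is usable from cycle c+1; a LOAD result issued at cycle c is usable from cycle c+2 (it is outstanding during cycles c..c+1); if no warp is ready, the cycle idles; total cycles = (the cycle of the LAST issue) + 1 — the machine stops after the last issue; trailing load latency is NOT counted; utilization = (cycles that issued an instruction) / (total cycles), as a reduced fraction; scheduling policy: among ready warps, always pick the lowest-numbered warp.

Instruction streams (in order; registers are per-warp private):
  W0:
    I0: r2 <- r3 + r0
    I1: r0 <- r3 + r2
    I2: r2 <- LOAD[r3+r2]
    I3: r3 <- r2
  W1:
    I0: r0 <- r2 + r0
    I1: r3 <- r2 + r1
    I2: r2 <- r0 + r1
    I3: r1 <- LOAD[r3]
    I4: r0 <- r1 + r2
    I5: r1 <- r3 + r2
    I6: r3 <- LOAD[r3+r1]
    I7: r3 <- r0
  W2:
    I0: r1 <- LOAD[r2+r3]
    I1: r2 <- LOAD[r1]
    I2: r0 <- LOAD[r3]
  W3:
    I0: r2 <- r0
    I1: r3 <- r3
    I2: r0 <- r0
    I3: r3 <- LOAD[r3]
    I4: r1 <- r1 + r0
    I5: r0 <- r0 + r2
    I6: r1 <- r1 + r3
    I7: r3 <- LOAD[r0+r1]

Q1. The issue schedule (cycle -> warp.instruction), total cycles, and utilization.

cycle 0: W0.I0
cycle 1: W0.I1
cycle 2: W0.I2
cycle 3: W1.I0
cycle 4: W0.I3
cycle 5: W1.I1
cycle 6: W1.I2
cycle 7: W1.I3
cycle 8: W2.I0
cycle 9: W1.I4
cycle 10: W1.I5
cycle 11: W1.I6
cycle 12: W2.I1
cycle 13: W1.I7
cycle 14: W2.I2
cycle 15: W3.I0
cycle 16: W3.I1
cycle 17: W3.I2
cycle 18: W3.I3
cycle 19: W3.I4
cycle 20: W3.I5
cycle 21: W3.I6
cycle 22: W3.I7

Answer: 23 cycles, utilization 1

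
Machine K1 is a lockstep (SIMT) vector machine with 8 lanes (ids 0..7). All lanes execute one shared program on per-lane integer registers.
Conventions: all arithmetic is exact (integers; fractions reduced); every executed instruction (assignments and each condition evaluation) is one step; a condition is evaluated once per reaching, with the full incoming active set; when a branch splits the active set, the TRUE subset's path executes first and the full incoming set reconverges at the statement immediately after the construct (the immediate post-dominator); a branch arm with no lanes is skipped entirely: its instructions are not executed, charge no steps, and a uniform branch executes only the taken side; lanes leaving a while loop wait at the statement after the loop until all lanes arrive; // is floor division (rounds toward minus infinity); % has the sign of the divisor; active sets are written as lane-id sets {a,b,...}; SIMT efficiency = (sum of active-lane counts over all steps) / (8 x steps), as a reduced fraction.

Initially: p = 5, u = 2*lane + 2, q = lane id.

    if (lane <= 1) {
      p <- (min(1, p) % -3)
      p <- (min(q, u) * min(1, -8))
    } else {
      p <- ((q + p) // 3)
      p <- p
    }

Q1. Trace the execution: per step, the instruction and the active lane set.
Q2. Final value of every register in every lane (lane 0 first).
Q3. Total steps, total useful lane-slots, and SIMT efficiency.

step 0: eval (lane <= 1)             {0,1,2,3,4,5,6,7}
step 1: p <- (min(1, p) % -3)        {0,1}
step 2: p <- (min(q, u) * min(1, -8)) {0,1}
step 3: p <- ((q + p) // 3)          {2,3,4,5,6,7}
step 4: p <- p                       {2,3,4,5,6,7}

Answer: 5 steps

p: 0,-8,2,2,3,3,3,4
u: 2,4,6,8,10,12,14,16
q: 0,1,2,3,4,5,6,7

steps = 5; useful = 24; efficiency = 24/40 = 3/5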